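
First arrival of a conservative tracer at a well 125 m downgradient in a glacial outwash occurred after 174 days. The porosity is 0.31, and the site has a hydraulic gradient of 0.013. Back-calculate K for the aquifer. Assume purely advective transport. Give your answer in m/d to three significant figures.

v = L / t = 125 / 174 = 0.7184 m/d
K = v · n / i = 0.7184 × 0.31 / 0.013 = 17.1 m/d

17.1 m/d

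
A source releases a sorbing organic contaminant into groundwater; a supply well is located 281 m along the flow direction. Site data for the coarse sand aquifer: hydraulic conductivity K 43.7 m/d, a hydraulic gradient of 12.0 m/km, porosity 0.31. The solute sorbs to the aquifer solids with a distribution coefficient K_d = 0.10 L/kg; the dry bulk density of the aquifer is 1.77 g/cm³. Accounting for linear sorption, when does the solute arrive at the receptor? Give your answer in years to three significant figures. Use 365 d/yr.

q = Ki = 43.7 × 0.012 = 0.5244 m/d
Average linear velocity = 0.5244 / 0.31 = 1.692 m/d
Retardation R = 1 + ρ_b·K_d/n = 1 + 1.77×0.10/0.31 = 1.571
Contaminant velocity v_c = v/R = 1.692/1.571 = 1.077 m/d
t = L/v_c = 281/1.077 = 261.0 d
   = 261.0/365 = 0.715 yr

0.715 years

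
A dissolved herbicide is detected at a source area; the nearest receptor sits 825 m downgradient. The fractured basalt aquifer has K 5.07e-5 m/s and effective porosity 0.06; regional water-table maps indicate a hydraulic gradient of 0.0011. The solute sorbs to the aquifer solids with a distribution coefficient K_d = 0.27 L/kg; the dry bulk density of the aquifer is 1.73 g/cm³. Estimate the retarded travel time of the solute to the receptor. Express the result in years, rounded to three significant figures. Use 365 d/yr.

247 years

K = 5.07e-5 m/s × 86400 s/d = 4.380 m/d
Specific discharge q = 4.380 × 0.0011 = 0.004819 m/d
v_s = q/n_e = 0.004819/0.06 = 0.08031 m/d
Retardation R = 1 + ρ_b·K_d/n = 1 + 1.73×0.27/0.06 = 8.785
Contaminant velocity v_c = v/R = 0.08031/8.785 = 0.009142 m/d
t = L/v_c = 825/0.009142 = 90250 d
   = 90250/365 = 247 yr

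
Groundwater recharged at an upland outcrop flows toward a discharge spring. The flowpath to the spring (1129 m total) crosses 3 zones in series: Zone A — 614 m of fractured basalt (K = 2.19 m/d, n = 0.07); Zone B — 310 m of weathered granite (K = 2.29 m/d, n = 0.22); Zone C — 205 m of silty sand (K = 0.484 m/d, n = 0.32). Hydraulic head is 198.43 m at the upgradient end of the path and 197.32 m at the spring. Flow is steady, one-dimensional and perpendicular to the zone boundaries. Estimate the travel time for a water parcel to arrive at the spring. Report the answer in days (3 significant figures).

Total head drop ΔH = 198.43 − 197.32 = 1.11 m
Continuity: the same q passes through each zone, so ΔH = q·Σ(L_j/K_j) — the zones act as resistances in series.
Σ(L/K) = 614/2.19 + 310/2.29 + 205/0.484 = 280.4 + 135.4 + 423.6 = 839.3 d
q = ΔH / Σ(L/K) = 1.11 / 839.3 = 0.001323 m/d (same in every zone)
Zone A: v = q/n = 0.001323/0.07 = 0.01889 m/d → t_A = 614/0.01889 = 32500 d
Zone B: v = q/n = 0.001323/0.22 = 0.006012 m/d → t_B = 310/0.006012 = 51570 d
Zone C: v = q/n = 0.001323/0.32 = 0.004133 m/d → t_C = 205/0.004133 = 49600 d
Total t = 32500 + 51570 + 49600 = 133700 d

134000 days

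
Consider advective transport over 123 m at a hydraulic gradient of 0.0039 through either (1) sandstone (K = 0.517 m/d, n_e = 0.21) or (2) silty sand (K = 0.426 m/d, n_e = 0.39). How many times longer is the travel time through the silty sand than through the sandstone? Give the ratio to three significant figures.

2.25

Unit 1 (sandstone): v = 0.517×0.0039/0.21 = 0.009601 m/d, t = 123/0.009601 = 12810 d
Unit 2 (silty sand): v = 0.426×0.0039/0.39 = 0.004260 m/d, t = 123/0.004260 = 28870 d
t(silty sand) / t(sandstone) = 28870/12810 = 2.25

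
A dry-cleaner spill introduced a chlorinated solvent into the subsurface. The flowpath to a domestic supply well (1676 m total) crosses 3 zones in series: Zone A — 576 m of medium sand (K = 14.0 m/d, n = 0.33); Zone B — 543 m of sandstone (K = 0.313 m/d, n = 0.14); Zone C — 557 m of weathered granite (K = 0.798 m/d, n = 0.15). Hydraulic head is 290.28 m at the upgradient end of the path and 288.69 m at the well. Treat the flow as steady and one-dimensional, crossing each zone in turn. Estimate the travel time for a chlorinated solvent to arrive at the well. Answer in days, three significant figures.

544000 days

Total head drop ΔH = 290.28 − 288.69 = 1.59 m
Steady 1-D flow in series ⇒ the Darcy flux q is identical in every zone and the zone head losses add (resistances L/K in series).
Σ(L/K) = 576/14.0 + 543/0.313 + 557/0.798 = 41.14 + 1735 + 698.0 = 2474 d
q = ΔH / Σ(L/K) = 1.59 / 2474 = 6.427e-4 m/d (same in every zone)
Zone A: v = q/n = 6.427e-4/0.33 = 0.001948 m/d → t_A = 576/0.001948 = 295800 d
Zone B: v = q/n = 6.427e-4/0.14 = 0.004591 m/d → t_B = 543/0.004591 = 118300 d
Zone C: v = q/n = 6.427e-4/0.15 = 0.004285 m/d → t_C = 557/0.004285 = 130000 d
Total t = 295800 + 118300 + 130000 = 544000 d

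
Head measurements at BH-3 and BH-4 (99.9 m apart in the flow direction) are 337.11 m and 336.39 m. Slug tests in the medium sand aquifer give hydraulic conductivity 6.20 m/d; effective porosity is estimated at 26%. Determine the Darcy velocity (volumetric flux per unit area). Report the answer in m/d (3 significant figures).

Hydraulic gradient i = (337.11 − 336.39) / 99.9 = 0.72 / 99.9 = 0.007207
q = Ki = 6.20 × 0.007207 = 0.04468 m/d

0.0447 m/d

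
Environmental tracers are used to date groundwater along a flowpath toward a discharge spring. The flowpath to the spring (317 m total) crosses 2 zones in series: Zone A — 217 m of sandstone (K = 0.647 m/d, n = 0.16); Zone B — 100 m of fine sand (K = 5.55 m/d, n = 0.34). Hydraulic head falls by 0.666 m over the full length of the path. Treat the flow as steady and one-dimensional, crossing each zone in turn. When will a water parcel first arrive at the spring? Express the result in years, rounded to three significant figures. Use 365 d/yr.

99.9 years

Steady 1-D flow in series ⇒ the Darcy flux q is identical in every zone and the zone head losses add (resistances L/K in series).
Σ(L/K) = 217/0.647 + 100/5.55 = 335.4 + 18.02 = 353.4 d
q = ΔH / Σ(L/K) = 0.666 / 353.4 = 0.001884 m/d (same in every zone)
Zone A: v = q/n = 0.001884/0.16 = 0.01178 m/d → t_A = 217/0.01178 = 18420 d
Zone B: v = q/n = 0.001884/0.34 = 0.005543 m/d → t_B = 100/0.005543 = 18040 d
Total t = 18420 + 18040 = 36470 d
   = 36470 / 365 = 99.9 yr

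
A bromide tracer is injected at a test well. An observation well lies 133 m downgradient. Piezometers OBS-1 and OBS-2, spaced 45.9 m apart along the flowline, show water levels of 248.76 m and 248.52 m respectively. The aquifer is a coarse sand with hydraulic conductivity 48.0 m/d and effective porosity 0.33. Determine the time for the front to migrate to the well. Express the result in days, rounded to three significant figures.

175 days

Hydraulic gradient i = (248.76 − 248.52) / 45.9 = 0.24 / 45.9 = 0.005229
q = Ki = 48.0 × 0.005229 = 0.2510 m/d
v_s = q/n_e = 0.2510/0.33 = 0.7605 m/d
t = L / v = 133 / 0.7605 = 174.9 d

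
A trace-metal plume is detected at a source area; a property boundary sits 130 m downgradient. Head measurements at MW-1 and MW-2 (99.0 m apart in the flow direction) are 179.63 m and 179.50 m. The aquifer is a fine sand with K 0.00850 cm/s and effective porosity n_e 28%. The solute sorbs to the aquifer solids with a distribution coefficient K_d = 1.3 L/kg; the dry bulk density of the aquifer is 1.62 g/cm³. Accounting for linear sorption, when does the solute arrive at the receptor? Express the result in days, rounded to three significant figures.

32200 days

Hydraulic gradient i = (179.63 − 179.50) / 99.0 = 0.13 / 99.0 = 0.001313
K = 0.00850 cm/s × 864 = 7.344 m/d
Darcy flux q = K·i = 7.344 × 0.001313 = 0.009644 m/d
v = Ki/n = 7.344·0.001313/0.28 = 0.03444 m/d
Retardation R = 1 + ρ_b·K_d/n = 1 + 1.62×1.3/0.28 = 8.521
Contaminant velocity v_c = v/R = 0.03444/8.521 = 0.004042 m/d
t = L/v_c = 130/0.004042 = 32160 d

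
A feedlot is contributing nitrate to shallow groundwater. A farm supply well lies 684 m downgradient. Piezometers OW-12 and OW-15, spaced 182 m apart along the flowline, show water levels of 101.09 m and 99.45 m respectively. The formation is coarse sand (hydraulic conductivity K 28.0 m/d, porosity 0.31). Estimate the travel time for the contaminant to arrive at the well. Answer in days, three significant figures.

Hydraulic gradient i = (101.09 − 99.45) / 182 = 1.64 / 182 = 0.009011
Darcy flux q = K·i = 28.0 × 0.009011 = 0.2523 m/d
Seepage velocity v = q / n = 0.2523 / 0.31 = 0.8139 m/d
t = L / v = 684 / 0.8139 = 840.4 d

840 days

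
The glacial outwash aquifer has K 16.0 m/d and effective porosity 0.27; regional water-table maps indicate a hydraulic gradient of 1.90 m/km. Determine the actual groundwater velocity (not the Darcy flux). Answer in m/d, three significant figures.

q = Ki = 16.0 × 0.0019 = 0.03040 m/d
v = Ki/n = 16.0·0.0019/0.27 = 0.1126 m/d

0.113 m/d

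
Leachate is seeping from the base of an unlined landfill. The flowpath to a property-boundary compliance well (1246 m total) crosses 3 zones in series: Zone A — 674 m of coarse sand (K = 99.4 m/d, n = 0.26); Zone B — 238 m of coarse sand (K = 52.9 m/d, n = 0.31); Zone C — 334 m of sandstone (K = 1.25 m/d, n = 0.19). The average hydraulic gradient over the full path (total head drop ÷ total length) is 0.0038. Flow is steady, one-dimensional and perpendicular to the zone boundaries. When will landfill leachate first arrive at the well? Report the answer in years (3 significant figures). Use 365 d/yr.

Continuity: the same q passes through each zone, so ΔH = q·Σ(L_j/K_j) — the zones act as resistances in series.
Σ(L/K) = 674/99.4 + 238/52.9 + 334/1.25 = 6.781 + 4.499 + 267.2 = 278.5 d
K_eq = L_total / Σ(L/K) = 1246 / 278.5 = 4.474 m/d
q = K_eq · i = 4.474 × 0.0038 = 0.01700 m/d (same in every zone)
Zone A: v = q/n = 0.01700/0.26 = 0.06539 m/d → t_A = 674/0.06539 = 10310 d
Zone B: v = q/n = 0.01700/0.31 = 0.05485 m/d → t_B = 238/0.05485 = 4339 d
Zone C: v = q/n = 0.01700/0.19 = 0.08949 m/d → t_C = 334/0.08949 = 3732 d
Total t = 10310 + 4339 + 3732 = 18380 d
   = 18380 / 365 = 50.4 yr

50.4 years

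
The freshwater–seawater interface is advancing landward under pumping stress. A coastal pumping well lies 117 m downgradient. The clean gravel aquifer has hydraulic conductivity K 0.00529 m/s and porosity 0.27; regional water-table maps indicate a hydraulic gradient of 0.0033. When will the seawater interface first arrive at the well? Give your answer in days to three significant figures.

20.9 days

K = 0.00529 m/s × 86400 s/d = 457.1 m/d
Darcy flux q = K·i = 457.1 × 0.0033 = 1.508 m/d
v = Ki/n = 457.1·0.0033/0.27 = 5.586 m/d
t = L / v = 117 / 5.586 = 20.94 d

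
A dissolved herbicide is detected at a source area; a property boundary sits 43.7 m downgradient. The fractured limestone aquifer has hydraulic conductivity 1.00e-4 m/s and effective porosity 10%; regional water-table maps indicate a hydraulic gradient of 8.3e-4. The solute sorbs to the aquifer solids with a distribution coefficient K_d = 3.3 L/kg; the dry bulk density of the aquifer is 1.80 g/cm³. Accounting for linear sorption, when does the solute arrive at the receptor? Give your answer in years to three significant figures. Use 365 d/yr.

101 years

K = 1.00e-4 m/s × 86400 s/d = 8.640 m/d
q = Ki = 8.640 × 8.3e-4 = 0.007171 m/d
v_s = q/n_e = 0.007171/0.10 = 0.07171 m/d
Retardation R = 1 + ρ_b·K_d/n = 1 + 1.80×3.3/0.10 = 60.40
Contaminant velocity v_c = v/R = 0.07171/60.40 = 0.001187 m/d
t = L/v_c = 43.7/0.001187 = 36810 d
   = 36810/365 = 101 yr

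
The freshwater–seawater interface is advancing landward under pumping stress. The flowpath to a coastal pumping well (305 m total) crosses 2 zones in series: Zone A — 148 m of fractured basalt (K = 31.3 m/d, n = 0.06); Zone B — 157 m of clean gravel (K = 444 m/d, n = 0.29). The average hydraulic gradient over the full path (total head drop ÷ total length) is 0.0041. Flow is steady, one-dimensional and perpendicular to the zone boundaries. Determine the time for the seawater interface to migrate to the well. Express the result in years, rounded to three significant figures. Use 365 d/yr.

0.606 years

Steady 1-D flow in series ⇒ the Darcy flux q is identical in every zone and the zone head losses add (resistances L/K in series).
Σ(L/K) = 148/31.3 + 157/444 = 4.728 + 0.3536 = 5.082 d
K_eq = L_total / Σ(L/K) = 305 / 5.082 = 60.02 m/d
q = K_eq · i = 60.02 × 0.0041 = 0.2461 m/d (same in every zone)
Zone A: v = q/n = 0.2461/0.06 = 4.101 m/d → t_A = 148/4.101 = 36.09 d
Zone B: v = q/n = 0.2461/0.29 = 0.8485 m/d → t_B = 157/0.8485 = 185.0 d
Total t = 36.09 + 185.0 = 221.1 d
   = 221.1 / 365 = 0.606 yr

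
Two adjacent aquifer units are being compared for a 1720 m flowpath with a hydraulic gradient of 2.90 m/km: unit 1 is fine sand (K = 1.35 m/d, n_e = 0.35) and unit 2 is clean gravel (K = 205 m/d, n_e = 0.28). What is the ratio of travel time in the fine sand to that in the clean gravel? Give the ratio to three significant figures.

Unit 1 (fine sand): v = 1.35×0.0029/0.35 = 0.01119 m/d, t = 1720/0.01119 = 153800 d
Unit 2 (clean gravel): v = 205×0.0029/0.28 = 2.123 m/d, t = 1720/2.123 = 810.1 d
t(fine sand) / t(clean gravel) = 153800/810.1 = 190

190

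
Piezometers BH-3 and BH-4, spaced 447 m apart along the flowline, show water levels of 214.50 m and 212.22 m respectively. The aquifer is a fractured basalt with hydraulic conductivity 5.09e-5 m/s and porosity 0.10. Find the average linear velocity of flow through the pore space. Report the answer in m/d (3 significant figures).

Hydraulic gradient i = (214.50 − 212.22) / 447 = 2.28 / 447 = 0.005101
K = 5.09e-5 m/s × 86400 s/d = 4.398 m/d
q = Ki = 4.398 × 0.005101 = 0.02243 m/d
v = Ki/n = 4.398·0.005101/0.10 = 0.2243 m/d

0.224 m/d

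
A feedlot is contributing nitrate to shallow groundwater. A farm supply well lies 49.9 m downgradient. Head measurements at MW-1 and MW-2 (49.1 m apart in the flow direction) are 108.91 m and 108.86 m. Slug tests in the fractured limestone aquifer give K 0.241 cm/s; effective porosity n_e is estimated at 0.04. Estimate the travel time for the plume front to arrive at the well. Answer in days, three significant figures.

Hydraulic gradient i = (108.91 − 108.86) / 49.1 = 0.05 / 49.1 = 0.001018
K = 0.241 cm/s × 864 = 208.2 m/d
q = Ki = 208.2 × 0.001018 = 0.2120 m/d
v = Ki/n = 208.2·0.001018/0.04 = 5.301 m/d
t = L / v = 49.9 / 5.301 = 9.413 d

9.41 days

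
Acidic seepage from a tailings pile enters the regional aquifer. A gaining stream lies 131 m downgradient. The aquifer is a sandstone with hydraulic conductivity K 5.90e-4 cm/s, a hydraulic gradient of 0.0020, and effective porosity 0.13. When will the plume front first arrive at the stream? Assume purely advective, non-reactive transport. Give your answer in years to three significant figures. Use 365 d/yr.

K = 5.90e-4 cm/s × 864 = 0.5098 m/d
Specific discharge q = 0.5098 × 0.0020 = 0.001020 m/d
Average linear velocity = 0.001020 / 0.13 = 0.007842 m/d
t = L / v = 131 / 0.007842 = 16700 d
   = 16700 / 365 = 45.8 yr

45.8 years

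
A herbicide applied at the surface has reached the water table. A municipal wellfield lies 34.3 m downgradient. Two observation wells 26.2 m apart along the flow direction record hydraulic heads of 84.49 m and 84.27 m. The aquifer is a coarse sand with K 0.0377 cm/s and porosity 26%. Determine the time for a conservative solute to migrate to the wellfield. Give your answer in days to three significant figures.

Hydraulic gradient i = (84.49 − 84.27) / 26.2 = 0.22 / 26.2 = 0.008397
K = 0.0377 cm/s × 864 = 32.57 m/d
Darcy flux q = K·i = 32.57 × 0.008397 = 0.2735 m/d
Seepage velocity v = q / n = 0.2735 / 0.26 = 1.052 m/d
t = L / v = 34.3 / 1.052 = 32.61 d

32.6 days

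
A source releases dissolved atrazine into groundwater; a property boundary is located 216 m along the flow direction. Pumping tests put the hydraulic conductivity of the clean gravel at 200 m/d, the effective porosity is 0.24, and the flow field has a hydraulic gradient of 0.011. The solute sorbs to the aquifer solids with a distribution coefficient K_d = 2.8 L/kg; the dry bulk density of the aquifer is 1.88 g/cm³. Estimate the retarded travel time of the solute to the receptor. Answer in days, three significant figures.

Darcy flux q = K·i = 200 × 0.011 = 2.200 m/d
Seepage velocity v = q / n = 2.200 / 0.24 = 9.167 m/d
Retardation R = 1 + ρ_b·K_d/n = 1 + 1.88×2.8/0.24 = 22.93
Contaminant velocity v_c = v/R = 9.167/22.93 = 0.3997 m/d
t = L/v_c = 216/0.3997 = 540.4 d

540 days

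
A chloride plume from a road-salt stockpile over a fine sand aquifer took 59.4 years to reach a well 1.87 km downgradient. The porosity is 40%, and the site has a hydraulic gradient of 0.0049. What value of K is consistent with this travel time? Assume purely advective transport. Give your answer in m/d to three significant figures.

t = 59.4 years = 21680 d
L = 1.87 km = 1870 m
v = L / t = 1870 / 21680 = 0.08625 m/d
K = v · n / i = 0.08625 × 0.40 / 0.0049 = 7.04 m/d

7.04 m/d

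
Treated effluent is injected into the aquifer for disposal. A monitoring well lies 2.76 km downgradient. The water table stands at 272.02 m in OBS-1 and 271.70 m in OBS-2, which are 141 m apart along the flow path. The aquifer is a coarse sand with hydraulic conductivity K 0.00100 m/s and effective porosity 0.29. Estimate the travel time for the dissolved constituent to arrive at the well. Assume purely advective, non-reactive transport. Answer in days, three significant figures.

4080 days

Hydraulic gradient i = (272.02 − 271.70) / 141 = 0.32 / 141 = 0.002270
K = 0.00100 m/s × 86400 s/d = 86.40 m/d
Darcy flux q = K·i = 86.40 × 0.002270 = 0.1961 m/d
Average linear velocity = 0.1961 / 0.29 = 0.6762 m/d
L = 2.76 km = 2760 m
t = L / v = 2760 / 0.6762 = 4082 d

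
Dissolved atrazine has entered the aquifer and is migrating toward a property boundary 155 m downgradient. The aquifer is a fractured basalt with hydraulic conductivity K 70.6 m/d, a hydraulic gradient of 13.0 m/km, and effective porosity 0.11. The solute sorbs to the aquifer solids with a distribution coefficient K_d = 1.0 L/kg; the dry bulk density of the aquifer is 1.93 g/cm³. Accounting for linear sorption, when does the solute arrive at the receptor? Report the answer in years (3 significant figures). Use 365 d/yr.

0.944 years

q = Ki = 70.6 × 0.013 = 0.9178 m/d
Average linear velocity = 0.9178 / 0.11 = 8.344 m/d
Retardation R = 1 + ρ_b·K_d/n = 1 + 1.93×1.0/0.11 = 18.55
Contaminant velocity v_c = v/R = 8.344/18.55 = 0.4499 m/d
t = L/v_c = 155/0.4499 = 344.5 d
   = 344.5/365 = 0.944 yr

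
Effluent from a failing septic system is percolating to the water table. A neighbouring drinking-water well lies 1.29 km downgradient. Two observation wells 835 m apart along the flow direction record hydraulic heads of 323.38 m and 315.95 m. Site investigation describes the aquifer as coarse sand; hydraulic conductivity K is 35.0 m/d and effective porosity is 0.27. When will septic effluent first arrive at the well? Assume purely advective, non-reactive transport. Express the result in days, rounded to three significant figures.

Hydraulic gradient i = (323.38 − 315.95) / 835 = 7.43 / 835 = 0.008898
Darcy flux q = K·i = 35.0 × 0.008898 = 0.3114 m/d
Average linear velocity = 0.3114 / 0.27 = 1.153 m/d
L = 1.29 km = 1290 m
t = L / v = 1290 / 1.153 = 1118 d

1120 days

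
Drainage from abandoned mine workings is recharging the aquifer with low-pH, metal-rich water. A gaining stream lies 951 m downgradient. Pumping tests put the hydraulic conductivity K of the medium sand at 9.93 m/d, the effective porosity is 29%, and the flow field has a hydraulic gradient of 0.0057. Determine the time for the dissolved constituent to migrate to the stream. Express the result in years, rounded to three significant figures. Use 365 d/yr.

13.3 years

Darcy flux q = K·i = 9.93 × 0.0057 = 0.05660 m/d
Seepage velocity v = q / n = 0.05660 / 0.29 = 0.1952 m/d
t = L / v = 951 / 0.1952 = 4873 d
   = 4873 / 365 = 13.3 yr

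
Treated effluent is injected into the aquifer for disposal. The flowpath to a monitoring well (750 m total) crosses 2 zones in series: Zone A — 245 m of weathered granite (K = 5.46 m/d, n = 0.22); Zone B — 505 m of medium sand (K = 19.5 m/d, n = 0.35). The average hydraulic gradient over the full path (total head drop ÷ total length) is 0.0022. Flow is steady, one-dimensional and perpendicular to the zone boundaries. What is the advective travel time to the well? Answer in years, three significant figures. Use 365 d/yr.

27.1 years

For zones in series the flux q is common to all zones; the equivalent conductivity is the harmonic (thickness-weighted) mean, K_eq = L_total / Σ(L_j/K_j).
Σ(L/K) = 245/5.46 + 505/19.5 = 44.87 + 25.90 = 70.77 d
K_eq = L_total / Σ(L/K) = 750 / 70.77 = 10.60 m/d
q = K_eq · i = 10.60 × 0.0022 = 0.02332 m/d (same in every zone)
Zone A: v = q/n = 0.02332/0.22 = 0.1060 m/d → t_A = 245/0.1060 = 2312 d
Zone B: v = q/n = 0.02332/0.35 = 0.06661 m/d → t_B = 505/0.06661 = 7581 d
Total t = 2312 + 7581 = 9893 d
   = 9893 / 365 = 27.1 yr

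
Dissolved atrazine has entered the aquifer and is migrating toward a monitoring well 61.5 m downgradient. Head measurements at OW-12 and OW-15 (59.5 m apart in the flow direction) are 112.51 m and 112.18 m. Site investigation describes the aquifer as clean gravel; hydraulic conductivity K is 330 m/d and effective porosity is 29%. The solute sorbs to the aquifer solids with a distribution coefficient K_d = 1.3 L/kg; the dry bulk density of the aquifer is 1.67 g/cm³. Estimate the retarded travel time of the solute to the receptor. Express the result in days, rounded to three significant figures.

Hydraulic gradient i = (112.51 − 112.18) / 59.5 = 0.33 / 59.5 = 0.005546
q = Ki = 330 × 0.005546 = 1.830 m/d
Seepage velocity v = q / n = 1.830 / 0.29 = 6.311 m/d
Retardation R = 1 + ρ_b·K_d/n = 1 + 1.67×1.3/0.29 = 8.486
Contaminant velocity v_c = v/R = 6.311/8.486 = 0.7437 m/d
t = L/v_c = 61.5/0.7437 = 82.69 d

82.7 days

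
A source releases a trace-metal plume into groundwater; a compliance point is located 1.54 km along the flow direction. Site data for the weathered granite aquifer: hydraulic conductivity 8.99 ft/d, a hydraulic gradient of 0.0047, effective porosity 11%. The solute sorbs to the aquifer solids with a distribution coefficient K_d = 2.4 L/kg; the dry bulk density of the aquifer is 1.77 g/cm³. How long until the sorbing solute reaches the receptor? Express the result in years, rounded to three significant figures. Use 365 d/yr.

1430 years

K = 8.99 ft/d × 0.3048 = 2.740 m/d
q = Ki = 2.740 × 0.0047 = 0.01288 m/d
Average linear velocity = 0.01288 / 0.11 = 0.1171 m/d
Retardation R = 1 + ρ_b·K_d/n = 1 + 1.77×2.4/0.11 = 39.62
Contaminant velocity v_c = v/R = 0.1171/39.62 = 0.002955 m/d
L = 1.54 km = 1540 m
t = L/v_c = 1540/0.002955 = 521100 d
   = 521100/365 = 1430 yr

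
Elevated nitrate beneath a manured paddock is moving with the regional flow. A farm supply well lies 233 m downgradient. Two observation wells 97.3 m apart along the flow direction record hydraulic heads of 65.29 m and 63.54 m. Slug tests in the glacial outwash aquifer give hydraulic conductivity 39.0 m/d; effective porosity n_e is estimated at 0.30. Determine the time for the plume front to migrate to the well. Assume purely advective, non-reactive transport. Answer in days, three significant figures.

Hydraulic gradient i = (65.29 − 63.54) / 97.3 = 1.75 / 97.3 = 0.01799
Darcy flux q = K·i = 39.0 × 0.01799 = 0.7014 m/d
v = Ki/n = 39.0·0.01799/0.30 = 2.338 m/d
t = L / v = 233 / 2.338 = 99.65 d

99.7 days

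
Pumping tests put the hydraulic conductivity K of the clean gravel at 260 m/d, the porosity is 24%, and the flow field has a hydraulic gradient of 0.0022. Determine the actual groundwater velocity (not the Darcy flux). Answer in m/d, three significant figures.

2.38 m/d

Darcy flux q = K·i = 260 × 0.0022 = 0.5720 m/d
v_s = q/n_e = 0.5720/0.24 = 2.383 m/d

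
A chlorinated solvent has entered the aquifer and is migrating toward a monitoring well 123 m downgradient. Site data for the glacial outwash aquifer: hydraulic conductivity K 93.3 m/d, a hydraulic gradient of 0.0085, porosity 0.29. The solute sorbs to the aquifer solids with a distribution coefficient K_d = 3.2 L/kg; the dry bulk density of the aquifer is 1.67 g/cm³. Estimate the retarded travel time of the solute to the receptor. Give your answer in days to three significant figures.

874 days

q = Ki = 93.3 × 0.0085 = 0.7931 m/d
v = Ki/n = 93.3·0.0085/0.29 = 2.735 m/d
Retardation R = 1 + ρ_b·K_d/n = 1 + 1.67×3.2/0.29 = 19.43
Contaminant velocity v_c = v/R = 2.735/19.43 = 0.1408 m/d
t = L/v_c = 123/0.1408 = 873.8 d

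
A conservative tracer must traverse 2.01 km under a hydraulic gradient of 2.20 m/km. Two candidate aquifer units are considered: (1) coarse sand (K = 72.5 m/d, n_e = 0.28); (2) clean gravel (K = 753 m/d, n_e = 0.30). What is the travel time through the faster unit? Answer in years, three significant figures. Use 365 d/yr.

Unit 1 (coarse sand): v = 72.5×0.0022/0.28 = 0.5696 m/d, t = 2010/0.5696 = 3529 d
Unit 2 (clean gravel): v = 753×0.0022/0.30 = 5.522 m/d, t = 2010/5.522 = 364.0 d
Faster: 364.0 d / 365 = 0.997 yr

0.997 years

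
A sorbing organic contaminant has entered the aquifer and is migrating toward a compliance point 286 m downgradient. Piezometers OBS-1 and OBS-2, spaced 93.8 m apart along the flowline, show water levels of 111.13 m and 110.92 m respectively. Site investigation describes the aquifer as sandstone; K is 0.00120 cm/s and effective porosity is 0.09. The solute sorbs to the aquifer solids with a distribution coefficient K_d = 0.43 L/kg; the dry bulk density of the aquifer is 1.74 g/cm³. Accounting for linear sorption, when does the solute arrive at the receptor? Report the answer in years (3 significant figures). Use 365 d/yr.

283 years

Hydraulic gradient i = (111.13 − 110.92) / 93.8 = 0.21 / 93.8 = 0.002239
K = 0.00120 cm/s × 864 = 1.037 m/d
q = Ki = 1.037 × 0.002239 = 0.002321 m/d
v_s = q/n_e = 0.002321/0.09 = 0.02579 m/d
Retardation R = 1 + ρ_b·K_d/n = 1 + 1.74×0.43/0.09 = 9.313
Contaminant velocity v_c = v/R = 0.02579/9.313 = 0.002769 m/d
t = L/v_c = 286/0.002769 = 103300 d
   = 103300/365 = 283 yr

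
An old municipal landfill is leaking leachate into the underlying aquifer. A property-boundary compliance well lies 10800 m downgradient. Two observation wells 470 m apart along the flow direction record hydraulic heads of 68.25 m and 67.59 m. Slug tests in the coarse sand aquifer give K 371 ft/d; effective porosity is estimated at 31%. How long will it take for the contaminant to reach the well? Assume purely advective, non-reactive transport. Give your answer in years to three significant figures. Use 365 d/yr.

Hydraulic gradient i = (68.25 − 67.59) / 470 = 0.66 / 470 = 0.001404
K = 371 ft/d × 0.3048 = 113.1 m/d
Specific discharge q = 113.1 × 0.001404 = 0.1588 m/d
Average linear velocity = 0.1588 / 0.31 = 0.5122 m/d
t = L / v = 10800 / 0.5122 = 21080 d
   = 21080 / 365 = 57.8 yr

57.8 years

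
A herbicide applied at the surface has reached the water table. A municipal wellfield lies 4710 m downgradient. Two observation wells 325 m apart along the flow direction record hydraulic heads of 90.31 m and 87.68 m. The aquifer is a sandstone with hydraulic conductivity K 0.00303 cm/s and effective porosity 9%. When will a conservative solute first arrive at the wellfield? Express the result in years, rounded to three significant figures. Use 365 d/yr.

54.8 years

Hydraulic gradient i = (90.31 − 87.68) / 325 = 2.63 / 325 = 0.008092
K = 0.00303 cm/s × 864 = 2.618 m/d
q = Ki = 2.618 × 0.008092 = 0.02119 m/d
v = Ki/n = 2.618·0.008092/0.09 = 0.2354 m/d
t = L / v = 4710 / 0.2354 = 20010 d
   = 20010 / 365 = 54.8 yr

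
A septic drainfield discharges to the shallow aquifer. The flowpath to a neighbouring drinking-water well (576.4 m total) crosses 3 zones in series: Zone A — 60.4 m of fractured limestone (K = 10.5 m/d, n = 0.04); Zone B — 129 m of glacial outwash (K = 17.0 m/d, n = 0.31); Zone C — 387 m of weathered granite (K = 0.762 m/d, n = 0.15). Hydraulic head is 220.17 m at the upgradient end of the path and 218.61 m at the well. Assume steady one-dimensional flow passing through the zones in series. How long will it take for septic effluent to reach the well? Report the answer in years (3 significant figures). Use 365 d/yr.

92.0 years

Total head drop ΔH = 220.17 − 218.61 = 1.56 m
Steady 1-D flow in series ⇒ the Darcy flux q is identical in every zone and the zone head losses add (resistances L/K in series).
Σ(L/K) = 60.4/10.5 + 129/17.0 + 387/0.762 = 5.752 + 7.588 + 507.9 = 521.2 d
q = ΔH / Σ(L/K) = 1.56 / 521.2 = 0.002993 m/d (same in every zone)
Zone A: v = q/n = 0.002993/0.04 = 0.07483 m/d → t_A = 60.4/0.07483 = 807.2 d
Zone B: v = q/n = 0.002993/0.31 = 0.009655 m/d → t_B = 129/0.009655 = 13360 d
Zone C: v = q/n = 0.002993/0.15 = 0.01995 m/d → t_C = 387/0.01995 = 19400 d
Total t = 807.2 + 13360 + 19400 = 33560 d
   = 33560 / 365 = 92.0 yr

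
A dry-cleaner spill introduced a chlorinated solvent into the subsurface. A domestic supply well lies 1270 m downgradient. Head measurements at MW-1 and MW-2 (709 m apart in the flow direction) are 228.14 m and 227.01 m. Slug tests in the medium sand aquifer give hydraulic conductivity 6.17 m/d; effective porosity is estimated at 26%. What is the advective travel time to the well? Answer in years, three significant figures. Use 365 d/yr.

92.0 years

Hydraulic gradient i = (228.14 − 227.01) / 709 = 1.13 / 709 = 0.001594
Specific discharge q = 6.17 × 0.001594 = 0.009834 m/d
v = Ki/n = 6.17·0.001594/0.26 = 0.03782 m/d
t = L / v = 1270 / 0.03782 = 33580 d
   = 33580 / 365 = 92.0 yr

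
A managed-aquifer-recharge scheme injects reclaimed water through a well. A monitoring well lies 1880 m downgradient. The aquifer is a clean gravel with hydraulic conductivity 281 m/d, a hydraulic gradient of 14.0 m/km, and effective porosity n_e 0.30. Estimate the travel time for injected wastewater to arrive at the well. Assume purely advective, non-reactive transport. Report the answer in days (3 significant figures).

q = Ki = 281 × 0.014 = 3.934 m/d
v = Ki/n = 281·0.014/0.30 = 13.11 m/d
t = L / v = 1880 / 13.11 = 143.4 d

143 days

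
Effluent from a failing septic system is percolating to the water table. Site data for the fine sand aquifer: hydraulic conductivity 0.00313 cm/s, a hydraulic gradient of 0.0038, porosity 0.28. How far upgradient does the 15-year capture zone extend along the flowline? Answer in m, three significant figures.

K = 0.00313 cm/s × 864 = 2.704 m/d
q = Ki = 2.704 × 0.0038 = 0.01028 m/d
v_s = q/n_e = 0.01028/0.28 = 0.03670 m/d
T = 15 yr × 365 = 5475 d
L = v × T = 0.03670 × 5475 = 200.9 m

201 m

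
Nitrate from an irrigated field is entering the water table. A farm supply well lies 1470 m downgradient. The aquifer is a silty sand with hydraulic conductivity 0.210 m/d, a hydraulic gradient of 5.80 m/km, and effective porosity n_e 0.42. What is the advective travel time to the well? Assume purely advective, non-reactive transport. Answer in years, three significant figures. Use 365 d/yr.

Specific discharge q = 0.210 × 0.0058 = 0.001218 m/d
v = Ki/n = 0.210·0.0058/0.42 = 0.002900 m/d
t = L / v = 1470 / 0.002900 = 506900 d
   = 506900 / 365 = 1390 yr

1390 years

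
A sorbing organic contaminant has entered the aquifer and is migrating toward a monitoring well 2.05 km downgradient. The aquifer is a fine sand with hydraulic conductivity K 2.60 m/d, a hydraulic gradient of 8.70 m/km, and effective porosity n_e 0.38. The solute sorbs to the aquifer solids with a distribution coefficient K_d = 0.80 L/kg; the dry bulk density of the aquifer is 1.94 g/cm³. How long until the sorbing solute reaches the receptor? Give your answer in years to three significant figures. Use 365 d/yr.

480 years

q = Ki = 2.60 × 0.0087 = 0.02262 m/d
Seepage velocity v = q / n = 0.02262 / 0.38 = 0.05953 m/d
Retardation R = 1 + ρ_b·K_d/n = 1 + 1.94×0.80/0.38 = 5.084
Contaminant velocity v_c = v/R = 0.05953/5.084 = 0.01171 m/d
L = 2.05 km = 2050 m
t = L/v_c = 2050/0.01171 = 175100 d
   = 175100/365 = 480 yr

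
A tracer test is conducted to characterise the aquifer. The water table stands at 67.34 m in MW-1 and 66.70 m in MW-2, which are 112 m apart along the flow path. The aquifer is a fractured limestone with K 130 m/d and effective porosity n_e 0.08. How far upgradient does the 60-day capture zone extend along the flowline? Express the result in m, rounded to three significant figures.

Hydraulic gradient i = (67.34 − 66.70) / 112 = 0.64 / 112 = 0.005714
q = Ki = 130 × 0.005714 = 0.7429 m/d
Average linear velocity = 0.7429 / 0.08 = 9.286 m/d
L = v × T = 9.286 × 60 = 557.1 m

557 m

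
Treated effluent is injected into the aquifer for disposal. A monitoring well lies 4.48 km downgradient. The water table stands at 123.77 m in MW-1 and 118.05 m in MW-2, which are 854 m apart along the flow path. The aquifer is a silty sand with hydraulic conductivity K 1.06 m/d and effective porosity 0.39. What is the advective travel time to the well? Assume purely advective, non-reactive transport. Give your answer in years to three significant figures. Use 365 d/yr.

Hydraulic gradient i = (123.77 − 118.05) / 854 = 5.72 / 854 = 0.006698
Darcy flux q = K·i = 1.06 × 0.006698 = 0.007100 m/d
v_s = q/n_e = 0.007100/0.39 = 0.01820 m/d
L = 4.48 km = 4480 m
t = L / v = 4480 / 0.01820 = 246100 d
   = 246100 / 365 = 674 yr

674 years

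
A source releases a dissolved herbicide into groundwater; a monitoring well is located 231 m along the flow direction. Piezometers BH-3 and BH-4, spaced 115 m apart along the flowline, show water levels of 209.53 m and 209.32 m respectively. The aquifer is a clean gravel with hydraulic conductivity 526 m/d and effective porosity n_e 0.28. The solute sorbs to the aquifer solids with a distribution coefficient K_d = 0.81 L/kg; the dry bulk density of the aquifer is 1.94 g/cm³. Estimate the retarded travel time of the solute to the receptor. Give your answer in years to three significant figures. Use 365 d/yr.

1.22 years

Hydraulic gradient i = (209.53 − 209.32) / 115 = 0.21 / 115 = 0.001826
Specific discharge q = 526 × 0.001826 = 0.9605 m/d
Seepage velocity v = q / n = 0.9605 / 0.28 = 3.430 m/d
Retardation R = 1 + ρ_b·K_d/n = 1 + 1.94×0.81/0.28 = 6.612
Contaminant velocity v_c = v/R = 3.430/6.612 = 0.5188 m/d
t = L/v_c = 231/0.5188 = 445.3 d
   = 445.3/365 = 1.22 yr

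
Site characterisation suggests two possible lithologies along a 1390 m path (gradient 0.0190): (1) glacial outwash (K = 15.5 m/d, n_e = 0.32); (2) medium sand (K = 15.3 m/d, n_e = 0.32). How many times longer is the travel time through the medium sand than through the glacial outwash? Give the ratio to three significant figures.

Unit 1 (glacial outwash): v = 15.5×0.019/0.32 = 0.9203 m/d, t = 1390/0.9203 = 1510 d
Unit 2 (medium sand): v = 15.3×0.019/0.32 = 0.9084 m/d, t = 1390/0.9084 = 1530 d
t(medium sand) / t(glacial outwash) = 1530/1510 = 1.01

1.01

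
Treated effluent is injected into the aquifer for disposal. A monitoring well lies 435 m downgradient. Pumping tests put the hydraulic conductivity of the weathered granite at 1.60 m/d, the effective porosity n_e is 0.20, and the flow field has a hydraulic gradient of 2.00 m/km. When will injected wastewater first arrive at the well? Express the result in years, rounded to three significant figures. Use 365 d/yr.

74.5 years

q = Ki = 1.60 × 0.0020 = 0.003200 m/d
Seepage velocity v = q / n = 0.003200 / 0.20 = 0.01600 m/d
t = L / v = 435 / 0.01600 = 27190 d
   = 27190 / 365 = 74.5 yr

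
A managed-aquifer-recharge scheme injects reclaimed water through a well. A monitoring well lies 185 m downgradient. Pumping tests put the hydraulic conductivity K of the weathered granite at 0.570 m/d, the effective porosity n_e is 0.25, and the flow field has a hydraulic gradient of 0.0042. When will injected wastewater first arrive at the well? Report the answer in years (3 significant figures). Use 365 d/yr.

52.9 years

Specific discharge q = 0.570 × 0.0042 = 0.002394 m/d
Average linear velocity = 0.002394 / 0.25 = 0.009576 m/d
t = L / v = 185 / 0.009576 = 19320 d
   = 19320 / 365 = 52.9 yr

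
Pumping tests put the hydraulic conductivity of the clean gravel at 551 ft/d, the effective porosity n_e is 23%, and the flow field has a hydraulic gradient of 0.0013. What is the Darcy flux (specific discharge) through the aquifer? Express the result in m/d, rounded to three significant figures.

0.218 m/d

K = 551 ft/d × 0.3048 = 167.9 m/d
q = Ki = 167.9 × 0.0013 = 0.2183 m/d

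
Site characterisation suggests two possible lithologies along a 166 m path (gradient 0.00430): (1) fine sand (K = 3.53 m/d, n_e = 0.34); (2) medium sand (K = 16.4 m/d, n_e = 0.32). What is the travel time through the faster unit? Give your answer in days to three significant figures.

Unit 1 (fine sand): v = 3.53×0.0043/0.34 = 0.04464 m/d, t = 166/0.04464 = 3718 d
Unit 2 (medium sand): v = 16.4×0.0043/0.32 = 0.2204 m/d, t = 166/0.2204 = 753.3 d
Faster unit: t = 753 d

753 days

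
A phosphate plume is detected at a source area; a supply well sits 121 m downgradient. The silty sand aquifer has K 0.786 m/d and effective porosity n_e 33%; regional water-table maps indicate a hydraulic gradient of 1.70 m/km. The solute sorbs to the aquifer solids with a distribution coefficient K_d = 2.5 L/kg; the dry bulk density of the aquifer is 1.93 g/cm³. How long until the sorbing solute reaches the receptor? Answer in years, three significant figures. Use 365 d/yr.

q = Ki = 0.786 × 0.0017 = 0.001336 m/d
v_s = q/n_e = 0.001336/0.33 = 0.004049 m/d
Retardation R = 1 + ρ_b·K_d/n = 1 + 1.93×2.5/0.33 = 15.62
Contaminant velocity v_c = v/R = 0.004049/15.62 = 2.592e-4 m/d
t = L/v_c = 121/2.592e-4 = 466800 d
   = 466800/365 = 1280 yr

1280 years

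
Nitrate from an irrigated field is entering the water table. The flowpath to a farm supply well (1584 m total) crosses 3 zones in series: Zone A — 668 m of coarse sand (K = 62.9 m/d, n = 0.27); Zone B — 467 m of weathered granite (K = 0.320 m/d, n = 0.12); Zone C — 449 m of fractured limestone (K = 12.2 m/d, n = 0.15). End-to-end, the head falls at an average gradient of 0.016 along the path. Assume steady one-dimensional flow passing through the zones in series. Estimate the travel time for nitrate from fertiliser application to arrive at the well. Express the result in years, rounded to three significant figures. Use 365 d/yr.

49.5 years

For zones in series the flux q is common to all zones; the equivalent conductivity is the harmonic (thickness-weighted) mean, K_eq = L_total / Σ(L_j/K_j).
Σ(L/K) = 668/62.9 + 467/0.320 + 449/12.2 = 10.62 + 1459 + 36.80 = 1507 d
K_eq = L_total / Σ(L/K) = 1584 / 1507 = 1.051 m/d
q = K_eq · i = 1.051 × 0.016 = 0.01682 m/d (same in every zone)
Zone A: v = q/n = 0.01682/0.27 = 0.06230 m/d → t_A = 668/0.06230 = 10720 d
Zone B: v = q/n = 0.01682/0.12 = 0.1402 m/d → t_B = 467/0.1402 = 3332 d
Zone C: v = q/n = 0.01682/0.15 = 0.1121 m/d → t_C = 449/0.1121 = 4004 d
Total t = 10720 + 3332 + 4004 = 18060 d
   = 18060 / 365 = 49.5 yr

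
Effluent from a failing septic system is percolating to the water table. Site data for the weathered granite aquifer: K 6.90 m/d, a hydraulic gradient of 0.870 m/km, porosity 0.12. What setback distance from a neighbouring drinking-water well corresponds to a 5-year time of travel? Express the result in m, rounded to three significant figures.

Specific discharge q = 6.90 × 8.7e-4 = 0.006003 m/d
v = Ki/n = 6.90·8.7e-4/0.12 = 0.05003 m/d
T = 5 yr × 365 = 1825 d
L = v × T = 0.05003 × 1825 = 91.30 m

91.3 m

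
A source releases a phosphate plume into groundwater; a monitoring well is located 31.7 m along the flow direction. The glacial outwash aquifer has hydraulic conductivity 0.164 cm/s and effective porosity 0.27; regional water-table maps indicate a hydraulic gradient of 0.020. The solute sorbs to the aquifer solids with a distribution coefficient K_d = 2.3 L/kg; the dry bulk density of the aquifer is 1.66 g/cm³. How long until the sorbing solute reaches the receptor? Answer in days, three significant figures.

45.7 days

K = 0.164 cm/s × 864 = 141.7 m/d
q = Ki = 141.7 × 0.020 = 2.834 m/d
Seepage velocity v = q / n = 2.834 / 0.27 = 10.50 m/d
Retardation R = 1 + ρ_b·K_d/n = 1 + 1.66×2.3/0.27 = 15.14
Contaminant velocity v_c = v/R = 10.50/15.14 = 0.6932 m/d
t = L/v_c = 31.7/0.6932 = 45.73 d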